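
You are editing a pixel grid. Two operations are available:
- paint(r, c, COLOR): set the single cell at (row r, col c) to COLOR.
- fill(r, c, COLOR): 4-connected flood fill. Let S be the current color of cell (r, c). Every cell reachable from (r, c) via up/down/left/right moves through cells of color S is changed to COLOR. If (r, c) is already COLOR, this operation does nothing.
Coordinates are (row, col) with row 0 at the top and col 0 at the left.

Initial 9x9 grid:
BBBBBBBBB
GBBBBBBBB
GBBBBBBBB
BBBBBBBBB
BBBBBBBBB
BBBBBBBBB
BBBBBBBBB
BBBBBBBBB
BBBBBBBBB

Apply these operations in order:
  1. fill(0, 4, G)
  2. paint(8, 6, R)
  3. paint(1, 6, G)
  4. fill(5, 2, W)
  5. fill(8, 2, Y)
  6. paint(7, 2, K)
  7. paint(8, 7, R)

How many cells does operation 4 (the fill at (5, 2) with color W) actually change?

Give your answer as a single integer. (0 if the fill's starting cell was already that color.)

Answer: 80

Derivation:
After op 1 fill(0,4,G) [79 cells changed]:
GGGGGGGGG
GGGGGGGGG
GGGGGGGGG
GGGGGGGGG
GGGGGGGGG
GGGGGGGGG
GGGGGGGGG
GGGGGGGGG
GGGGGGGGG
After op 2 paint(8,6,R):
GGGGGGGGG
GGGGGGGGG
GGGGGGGGG
GGGGGGGGG
GGGGGGGGG
GGGGGGGGG
GGGGGGGGG
GGGGGGGGG
GGGGGGRGG
After op 3 paint(1,6,G):
GGGGGGGGG
GGGGGGGGG
GGGGGGGGG
GGGGGGGGG
GGGGGGGGG
GGGGGGGGG
GGGGGGGGG
GGGGGGGGG
GGGGGGRGG
After op 4 fill(5,2,W) [80 cells changed]:
WWWWWWWWW
WWWWWWWWW
WWWWWWWWW
WWWWWWWWW
WWWWWWWWW
WWWWWWWWW
WWWWWWWWW
WWWWWWWWW
WWWWWWRWW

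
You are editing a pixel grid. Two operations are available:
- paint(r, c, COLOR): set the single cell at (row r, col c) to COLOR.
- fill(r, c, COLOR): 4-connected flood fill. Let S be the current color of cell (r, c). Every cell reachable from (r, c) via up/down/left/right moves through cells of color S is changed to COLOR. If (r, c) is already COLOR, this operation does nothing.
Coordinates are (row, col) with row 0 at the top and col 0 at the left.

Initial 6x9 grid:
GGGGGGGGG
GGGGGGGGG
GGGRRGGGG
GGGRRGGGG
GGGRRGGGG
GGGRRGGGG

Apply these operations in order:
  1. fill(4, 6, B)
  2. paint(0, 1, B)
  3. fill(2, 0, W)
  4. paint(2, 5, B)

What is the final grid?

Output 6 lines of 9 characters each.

Answer: WWWWWWWWW
WWWWWWWWW
WWWRRBWWW
WWWRRWWWW
WWWRRWWWW
WWWRRWWWW

Derivation:
After op 1 fill(4,6,B) [46 cells changed]:
BBBBBBBBB
BBBBBBBBB
BBBRRBBBB
BBBRRBBBB
BBBRRBBBB
BBBRRBBBB
After op 2 paint(0,1,B):
BBBBBBBBB
BBBBBBBBB
BBBRRBBBB
BBBRRBBBB
BBBRRBBBB
BBBRRBBBB
After op 3 fill(2,0,W) [46 cells changed]:
WWWWWWWWW
WWWWWWWWW
WWWRRWWWW
WWWRRWWWW
WWWRRWWWW
WWWRRWWWW
After op 4 paint(2,5,B):
WWWWWWWWW
WWWWWWWWW
WWWRRBWWW
WWWRRWWWW
WWWRRWWWW
WWWRRWWWW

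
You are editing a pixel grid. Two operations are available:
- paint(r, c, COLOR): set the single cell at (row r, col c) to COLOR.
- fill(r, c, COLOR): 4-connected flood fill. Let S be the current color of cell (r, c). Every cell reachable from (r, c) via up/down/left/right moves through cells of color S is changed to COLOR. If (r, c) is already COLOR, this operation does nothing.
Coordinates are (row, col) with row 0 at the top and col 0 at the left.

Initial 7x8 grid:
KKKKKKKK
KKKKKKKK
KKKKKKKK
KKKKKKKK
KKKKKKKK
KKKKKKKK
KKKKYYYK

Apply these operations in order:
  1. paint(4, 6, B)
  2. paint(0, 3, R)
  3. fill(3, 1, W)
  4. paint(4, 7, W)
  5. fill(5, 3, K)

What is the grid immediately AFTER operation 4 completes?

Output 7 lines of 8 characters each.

Answer: WWWRWWWW
WWWWWWWW
WWWWWWWW
WWWWWWWW
WWWWWWBW
WWWWWWWW
WWWWYYYW

Derivation:
After op 1 paint(4,6,B):
KKKKKKKK
KKKKKKKK
KKKKKKKK
KKKKKKKK
KKKKKKBK
KKKKKKKK
KKKKYYYK
After op 2 paint(0,3,R):
KKKRKKKK
KKKKKKKK
KKKKKKKK
KKKKKKKK
KKKKKKBK
KKKKKKKK
KKKKYYYK
After op 3 fill(3,1,W) [51 cells changed]:
WWWRWWWW
WWWWWWWW
WWWWWWWW
WWWWWWWW
WWWWWWBW
WWWWWWWW
WWWWYYYW
After op 4 paint(4,7,W):
WWWRWWWW
WWWWWWWW
WWWWWWWW
WWWWWWWW
WWWWWWBW
WWWWWWWW
WWWWYYYW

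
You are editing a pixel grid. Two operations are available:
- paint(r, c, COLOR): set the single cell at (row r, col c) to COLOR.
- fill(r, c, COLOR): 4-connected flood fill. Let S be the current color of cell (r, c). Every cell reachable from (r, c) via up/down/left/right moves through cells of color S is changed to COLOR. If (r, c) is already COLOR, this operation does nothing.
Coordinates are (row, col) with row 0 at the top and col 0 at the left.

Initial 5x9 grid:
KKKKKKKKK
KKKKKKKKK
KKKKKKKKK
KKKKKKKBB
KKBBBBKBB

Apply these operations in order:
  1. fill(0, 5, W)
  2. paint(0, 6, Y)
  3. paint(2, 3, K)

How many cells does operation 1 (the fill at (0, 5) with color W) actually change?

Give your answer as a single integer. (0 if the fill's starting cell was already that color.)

Answer: 37

Derivation:
After op 1 fill(0,5,W) [37 cells changed]:
WWWWWWWWW
WWWWWWWWW
WWWWWWWWW
WWWWWWWBB
WWBBBBWBB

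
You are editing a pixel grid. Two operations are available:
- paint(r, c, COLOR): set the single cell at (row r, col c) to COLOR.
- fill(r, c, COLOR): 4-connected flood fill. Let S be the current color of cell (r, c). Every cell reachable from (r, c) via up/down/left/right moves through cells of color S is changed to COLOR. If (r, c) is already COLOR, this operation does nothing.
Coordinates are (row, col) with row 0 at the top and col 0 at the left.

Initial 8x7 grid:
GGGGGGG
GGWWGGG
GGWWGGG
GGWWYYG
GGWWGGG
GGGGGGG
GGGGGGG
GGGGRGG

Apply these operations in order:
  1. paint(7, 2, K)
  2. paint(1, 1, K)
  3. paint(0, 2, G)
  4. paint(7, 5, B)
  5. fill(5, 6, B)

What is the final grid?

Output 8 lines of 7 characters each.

Answer: BBBBBBB
BKWWBBB
BBWWBBB
BBWWYYB
BBWWBBB
BBBBBBB
BBBBBBB
BBKBRBB

Derivation:
After op 1 paint(7,2,K):
GGGGGGG
GGWWGGG
GGWWGGG
GGWWYYG
GGWWGGG
GGGGGGG
GGGGGGG
GGKGRGG
After op 2 paint(1,1,K):
GGGGGGG
GKWWGGG
GGWWGGG
GGWWYYG
GGWWGGG
GGGGGGG
GGGGGGG
GGKGRGG
After op 3 paint(0,2,G):
GGGGGGG
GKWWGGG
GGWWGGG
GGWWYYG
GGWWGGG
GGGGGGG
GGGGGGG
GGKGRGG
After op 4 paint(7,5,B):
GGGGGGG
GKWWGGG
GGWWGGG
GGWWYYG
GGWWGGG
GGGGGGG
GGGGGGG
GGKGRBG
After op 5 fill(5,6,B) [42 cells changed]:
BBBBBBB
BKWWBBB
BBWWBBB
BBWWYYB
BBWWBBB
BBBBBBB
BBBBBBB
BBKBRBB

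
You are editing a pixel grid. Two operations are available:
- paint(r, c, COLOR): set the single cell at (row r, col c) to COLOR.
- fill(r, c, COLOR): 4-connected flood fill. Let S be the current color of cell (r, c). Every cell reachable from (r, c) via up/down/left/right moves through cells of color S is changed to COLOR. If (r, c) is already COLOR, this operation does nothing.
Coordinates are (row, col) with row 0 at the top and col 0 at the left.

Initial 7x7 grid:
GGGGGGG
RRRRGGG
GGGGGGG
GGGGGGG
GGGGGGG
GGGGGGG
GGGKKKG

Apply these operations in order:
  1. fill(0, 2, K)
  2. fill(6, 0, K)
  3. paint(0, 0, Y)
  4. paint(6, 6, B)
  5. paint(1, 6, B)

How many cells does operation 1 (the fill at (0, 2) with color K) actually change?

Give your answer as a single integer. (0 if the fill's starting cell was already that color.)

After op 1 fill(0,2,K) [42 cells changed]:
KKKKKKK
RRRRKKK
KKKKKKK
KKKKKKK
KKKKKKK
KKKKKKK
KKKKKKK

Answer: 42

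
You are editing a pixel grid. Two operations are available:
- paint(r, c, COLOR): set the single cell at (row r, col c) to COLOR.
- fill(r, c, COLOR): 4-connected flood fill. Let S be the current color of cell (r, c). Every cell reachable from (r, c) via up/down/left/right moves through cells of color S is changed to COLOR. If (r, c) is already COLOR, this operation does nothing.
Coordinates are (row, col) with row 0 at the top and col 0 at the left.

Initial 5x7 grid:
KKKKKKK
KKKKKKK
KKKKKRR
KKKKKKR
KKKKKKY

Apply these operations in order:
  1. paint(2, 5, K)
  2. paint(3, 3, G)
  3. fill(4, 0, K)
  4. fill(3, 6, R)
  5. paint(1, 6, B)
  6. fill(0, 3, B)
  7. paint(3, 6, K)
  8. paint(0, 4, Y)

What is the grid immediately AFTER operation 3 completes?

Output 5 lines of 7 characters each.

After op 1 paint(2,5,K):
KKKKKKK
KKKKKKK
KKKKKKR
KKKKKKR
KKKKKKY
After op 2 paint(3,3,G):
KKKKKKK
KKKKKKK
KKKKKKR
KKKGKKR
KKKKKKY
After op 3 fill(4,0,K) [0 cells changed]:
KKKKKKK
KKKKKKK
KKKKKKR
KKKGKKR
KKKKKKY

Answer: KKKKKKK
KKKKKKK
KKKKKKR
KKKGKKR
KKKKKKY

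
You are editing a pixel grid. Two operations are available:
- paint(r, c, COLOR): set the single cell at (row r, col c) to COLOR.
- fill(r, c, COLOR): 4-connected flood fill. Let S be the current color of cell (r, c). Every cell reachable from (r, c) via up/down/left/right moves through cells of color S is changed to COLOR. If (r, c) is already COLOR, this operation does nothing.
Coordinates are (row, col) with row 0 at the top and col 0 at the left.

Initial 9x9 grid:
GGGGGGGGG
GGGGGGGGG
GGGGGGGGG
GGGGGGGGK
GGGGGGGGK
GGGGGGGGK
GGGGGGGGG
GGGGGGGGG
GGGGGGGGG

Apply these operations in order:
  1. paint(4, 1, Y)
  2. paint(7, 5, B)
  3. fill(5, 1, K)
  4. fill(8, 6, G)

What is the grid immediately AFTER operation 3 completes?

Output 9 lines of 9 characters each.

After op 1 paint(4,1,Y):
GGGGGGGGG
GGGGGGGGG
GGGGGGGGG
GGGGGGGGK
GYGGGGGGK
GGGGGGGGK
GGGGGGGGG
GGGGGGGGG
GGGGGGGGG
After op 2 paint(7,5,B):
GGGGGGGGG
GGGGGGGGG
GGGGGGGGG
GGGGGGGGK
GYGGGGGGK
GGGGGGGGK
GGGGGGGGG
GGGGGBGGG
GGGGGGGGG
After op 3 fill(5,1,K) [76 cells changed]:
KKKKKKKKK
KKKKKKKKK
KKKKKKKKK
KKKKKKKKK
KYKKKKKKK
KKKKKKKKK
KKKKKKKKK
KKKKKBKKK
KKKKKKKKK

Answer: KKKKKKKKK
KKKKKKKKK
KKKKKKKKK
KKKKKKKKK
KYKKKKKKK
KKKKKKKKK
KKKKKKKKK
KKKKKBKKK
KKKKKKKKK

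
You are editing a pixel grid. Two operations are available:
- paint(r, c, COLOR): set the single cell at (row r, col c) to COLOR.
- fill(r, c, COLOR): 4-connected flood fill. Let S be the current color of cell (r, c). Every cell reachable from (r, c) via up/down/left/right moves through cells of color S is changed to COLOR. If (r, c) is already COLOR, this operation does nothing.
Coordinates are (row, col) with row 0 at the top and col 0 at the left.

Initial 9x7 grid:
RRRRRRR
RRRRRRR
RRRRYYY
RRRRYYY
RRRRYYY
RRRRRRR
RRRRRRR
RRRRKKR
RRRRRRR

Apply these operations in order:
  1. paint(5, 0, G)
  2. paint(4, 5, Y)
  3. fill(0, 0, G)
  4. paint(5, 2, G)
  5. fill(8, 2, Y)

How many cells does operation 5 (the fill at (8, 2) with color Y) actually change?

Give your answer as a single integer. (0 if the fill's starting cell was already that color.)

Answer: 52

Derivation:
After op 1 paint(5,0,G):
RRRRRRR
RRRRRRR
RRRRYYY
RRRRYYY
RRRRYYY
GRRRRRR
RRRRRRR
RRRRKKR
RRRRRRR
After op 2 paint(4,5,Y):
RRRRRRR
RRRRRRR
RRRRYYY
RRRRYYY
RRRRYYY
GRRRRRR
RRRRRRR
RRRRKKR
RRRRRRR
After op 3 fill(0,0,G) [51 cells changed]:
GGGGGGG
GGGGGGG
GGGGYYY
GGGGYYY
GGGGYYY
GGGGGGG
GGGGGGG
GGGGKKG
GGGGGGG
After op 4 paint(5,2,G):
GGGGGGG
GGGGGGG
GGGGYYY
GGGGYYY
GGGGYYY
GGGGGGG
GGGGGGG
GGGGKKG
GGGGGGG
After op 5 fill(8,2,Y) [52 cells changed]:
YYYYYYY
YYYYYYY
YYYYYYY
YYYYYYY
YYYYYYY
YYYYYYY
YYYYYYY
YYYYKKY
YYYYYYY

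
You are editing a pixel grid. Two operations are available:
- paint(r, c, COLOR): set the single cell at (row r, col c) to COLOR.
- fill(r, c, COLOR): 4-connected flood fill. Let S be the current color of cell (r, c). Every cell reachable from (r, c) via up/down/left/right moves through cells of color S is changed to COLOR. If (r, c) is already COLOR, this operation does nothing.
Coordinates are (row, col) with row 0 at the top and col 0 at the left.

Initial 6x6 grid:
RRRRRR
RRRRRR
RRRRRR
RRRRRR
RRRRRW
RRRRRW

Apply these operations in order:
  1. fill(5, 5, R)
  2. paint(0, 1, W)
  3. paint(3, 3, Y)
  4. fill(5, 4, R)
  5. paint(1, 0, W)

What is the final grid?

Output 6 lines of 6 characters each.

After op 1 fill(5,5,R) [2 cells changed]:
RRRRRR
RRRRRR
RRRRRR
RRRRRR
RRRRRR
RRRRRR
After op 2 paint(0,1,W):
RWRRRR
RRRRRR
RRRRRR
RRRRRR
RRRRRR
RRRRRR
After op 3 paint(3,3,Y):
RWRRRR
RRRRRR
RRRRRR
RRRYRR
RRRRRR
RRRRRR
After op 4 fill(5,4,R) [0 cells changed]:
RWRRRR
RRRRRR
RRRRRR
RRRYRR
RRRRRR
RRRRRR
After op 5 paint(1,0,W):
RWRRRR
WRRRRR
RRRRRR
RRRYRR
RRRRRR
RRRRRR

Answer: RWRRRR
WRRRRR
RRRRRR
RRRYRR
RRRRRR
RRRRRR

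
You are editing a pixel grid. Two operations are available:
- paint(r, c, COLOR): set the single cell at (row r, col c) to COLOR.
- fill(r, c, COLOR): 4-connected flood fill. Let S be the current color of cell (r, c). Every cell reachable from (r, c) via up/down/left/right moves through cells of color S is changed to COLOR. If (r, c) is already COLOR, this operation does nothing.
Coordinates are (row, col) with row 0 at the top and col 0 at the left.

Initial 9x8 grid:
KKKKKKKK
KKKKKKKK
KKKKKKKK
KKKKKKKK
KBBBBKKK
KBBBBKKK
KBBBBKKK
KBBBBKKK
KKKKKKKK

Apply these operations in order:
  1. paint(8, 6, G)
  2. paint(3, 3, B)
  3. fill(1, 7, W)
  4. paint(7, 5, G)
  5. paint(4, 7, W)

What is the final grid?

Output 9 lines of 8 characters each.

After op 1 paint(8,6,G):
KKKKKKKK
KKKKKKKK
KKKKKKKK
KKKKKKKK
KBBBBKKK
KBBBBKKK
KBBBBKKK
KBBBBKKK
KKKKKKGK
After op 2 paint(3,3,B):
KKKKKKKK
KKKKKKKK
KKKKKKKK
KKKBKKKK
KBBBBKKK
KBBBBKKK
KBBBBKKK
KBBBBKKK
KKKKKKGK
After op 3 fill(1,7,W) [54 cells changed]:
WWWWWWWW
WWWWWWWW
WWWWWWWW
WWWBWWWW
WBBBBWWW
WBBBBWWW
WBBBBWWW
WBBBBWWW
WWWWWWGW
After op 4 paint(7,5,G):
WWWWWWWW
WWWWWWWW
WWWWWWWW
WWWBWWWW
WBBBBWWW
WBBBBWWW
WBBBBWWW
WBBBBGWW
WWWWWWGW
After op 5 paint(4,7,W):
WWWWWWWW
WWWWWWWW
WWWWWWWW
WWWBWWWW
WBBBBWWW
WBBBBWWW
WBBBBWWW
WBBBBGWW
WWWWWWGW

Answer: WWWWWWWW
WWWWWWWW
WWWWWWWW
WWWBWWWW
WBBBBWWW
WBBBBWWW
WBBBBWWW
WBBBBGWW
WWWWWWGW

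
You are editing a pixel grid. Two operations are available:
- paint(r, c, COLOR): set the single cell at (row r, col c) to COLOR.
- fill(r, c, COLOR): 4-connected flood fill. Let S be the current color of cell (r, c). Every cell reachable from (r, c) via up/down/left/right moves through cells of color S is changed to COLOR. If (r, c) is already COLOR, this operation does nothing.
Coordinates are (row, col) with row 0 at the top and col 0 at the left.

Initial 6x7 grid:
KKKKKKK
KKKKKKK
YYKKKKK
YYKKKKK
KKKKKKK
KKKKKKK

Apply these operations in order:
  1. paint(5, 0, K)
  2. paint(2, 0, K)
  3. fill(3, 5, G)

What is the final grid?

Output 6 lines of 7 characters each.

Answer: GGGGGGG
GGGGGGG
GYGGGGG
YYGGGGG
GGGGGGG
GGGGGGG

Derivation:
After op 1 paint(5,0,K):
KKKKKKK
KKKKKKK
YYKKKKK
YYKKKKK
KKKKKKK
KKKKKKK
After op 2 paint(2,0,K):
KKKKKKK
KKKKKKK
KYKKKKK
YYKKKKK
KKKKKKK
KKKKKKK
After op 3 fill(3,5,G) [39 cells changed]:
GGGGGGG
GGGGGGG
GYGGGGG
YYGGGGG
GGGGGGG
GGGGGGG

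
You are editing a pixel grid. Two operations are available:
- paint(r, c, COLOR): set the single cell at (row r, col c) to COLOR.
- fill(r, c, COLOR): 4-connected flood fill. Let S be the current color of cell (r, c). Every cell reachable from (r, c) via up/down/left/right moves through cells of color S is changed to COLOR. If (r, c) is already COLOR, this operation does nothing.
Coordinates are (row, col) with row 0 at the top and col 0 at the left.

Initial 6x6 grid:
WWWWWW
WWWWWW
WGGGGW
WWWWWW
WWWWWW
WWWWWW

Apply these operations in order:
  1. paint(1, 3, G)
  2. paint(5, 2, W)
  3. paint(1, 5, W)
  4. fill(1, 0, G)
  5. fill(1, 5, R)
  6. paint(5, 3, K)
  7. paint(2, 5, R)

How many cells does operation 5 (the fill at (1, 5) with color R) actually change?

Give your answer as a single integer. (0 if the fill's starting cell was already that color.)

After op 1 paint(1,3,G):
WWWWWW
WWWGWW
WGGGGW
WWWWWW
WWWWWW
WWWWWW
After op 2 paint(5,2,W):
WWWWWW
WWWGWW
WGGGGW
WWWWWW
WWWWWW
WWWWWW
After op 3 paint(1,5,W):
WWWWWW
WWWGWW
WGGGGW
WWWWWW
WWWWWW
WWWWWW
After op 4 fill(1,0,G) [31 cells changed]:
GGGGGG
GGGGGG
GGGGGG
GGGGGG
GGGGGG
GGGGGG
After op 5 fill(1,5,R) [36 cells changed]:
RRRRRR
RRRRRR
RRRRRR
RRRRRR
RRRRRR
RRRRRR

Answer: 36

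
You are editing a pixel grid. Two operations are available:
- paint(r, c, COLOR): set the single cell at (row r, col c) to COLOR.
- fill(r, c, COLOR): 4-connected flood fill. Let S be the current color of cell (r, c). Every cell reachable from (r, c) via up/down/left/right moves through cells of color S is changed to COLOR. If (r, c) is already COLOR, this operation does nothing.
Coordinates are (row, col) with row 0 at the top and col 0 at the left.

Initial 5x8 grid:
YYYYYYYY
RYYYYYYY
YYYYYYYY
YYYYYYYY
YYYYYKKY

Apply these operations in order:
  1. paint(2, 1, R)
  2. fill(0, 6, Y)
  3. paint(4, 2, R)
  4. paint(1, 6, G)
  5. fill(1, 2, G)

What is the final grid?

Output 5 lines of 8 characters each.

Answer: GGGGGGGG
RGGGGGGG
GRGGGGGG
GGGGGGGG
GGRGGKKG

Derivation:
After op 1 paint(2,1,R):
YYYYYYYY
RYYYYYYY
YRYYYYYY
YYYYYYYY
YYYYYKKY
After op 2 fill(0,6,Y) [0 cells changed]:
YYYYYYYY
RYYYYYYY
YRYYYYYY
YYYYYYYY
YYYYYKKY
After op 3 paint(4,2,R):
YYYYYYYY
RYYYYYYY
YRYYYYYY
YYYYYYYY
YYRYYKKY
After op 4 paint(1,6,G):
YYYYYYYY
RYYYYYGY
YRYYYYYY
YYYYYYYY
YYRYYKKY
After op 5 fill(1,2,G) [34 cells changed]:
GGGGGGGG
RGGGGGGG
GRGGGGGG
GGGGGGGG
GGRGGKKG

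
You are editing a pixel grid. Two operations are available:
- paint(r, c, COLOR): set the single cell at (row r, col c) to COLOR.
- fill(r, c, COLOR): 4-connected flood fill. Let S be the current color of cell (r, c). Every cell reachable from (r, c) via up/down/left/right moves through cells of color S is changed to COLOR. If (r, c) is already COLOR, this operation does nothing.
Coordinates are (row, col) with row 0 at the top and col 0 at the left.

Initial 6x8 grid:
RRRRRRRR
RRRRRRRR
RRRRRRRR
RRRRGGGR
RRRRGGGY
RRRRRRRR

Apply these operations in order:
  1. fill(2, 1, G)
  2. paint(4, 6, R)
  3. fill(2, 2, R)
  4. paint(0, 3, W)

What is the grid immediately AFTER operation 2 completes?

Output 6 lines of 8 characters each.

Answer: GGGGGGGG
GGGGGGGG
GGGGGGGG
GGGGGGGG
GGGGGGRY
GGGGGGGG

Derivation:
After op 1 fill(2,1,G) [41 cells changed]:
GGGGGGGG
GGGGGGGG
GGGGGGGG
GGGGGGGG
GGGGGGGY
GGGGGGGG
After op 2 paint(4,6,R):
GGGGGGGG
GGGGGGGG
GGGGGGGG
GGGGGGGG
GGGGGGRY
GGGGGGGG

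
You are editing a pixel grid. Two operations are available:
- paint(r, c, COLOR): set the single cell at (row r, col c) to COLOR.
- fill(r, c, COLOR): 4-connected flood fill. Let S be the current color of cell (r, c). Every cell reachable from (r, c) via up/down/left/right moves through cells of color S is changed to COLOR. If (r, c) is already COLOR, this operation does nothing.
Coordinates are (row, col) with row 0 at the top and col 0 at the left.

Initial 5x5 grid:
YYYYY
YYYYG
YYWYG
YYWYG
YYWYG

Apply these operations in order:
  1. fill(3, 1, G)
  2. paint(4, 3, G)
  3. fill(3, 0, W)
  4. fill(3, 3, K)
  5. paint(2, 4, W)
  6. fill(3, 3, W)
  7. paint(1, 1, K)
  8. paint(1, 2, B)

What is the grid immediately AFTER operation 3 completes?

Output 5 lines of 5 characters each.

After op 1 fill(3,1,G) [18 cells changed]:
GGGGG
GGGGG
GGWGG
GGWGG
GGWGG
After op 2 paint(4,3,G):
GGGGG
GGGGG
GGWGG
GGWGG
GGWGG
After op 3 fill(3,0,W) [22 cells changed]:
WWWWW
WWWWW
WWWWW
WWWWW
WWWWW

Answer: WWWWW
WWWWW
WWWWW
WWWWW
WWWWW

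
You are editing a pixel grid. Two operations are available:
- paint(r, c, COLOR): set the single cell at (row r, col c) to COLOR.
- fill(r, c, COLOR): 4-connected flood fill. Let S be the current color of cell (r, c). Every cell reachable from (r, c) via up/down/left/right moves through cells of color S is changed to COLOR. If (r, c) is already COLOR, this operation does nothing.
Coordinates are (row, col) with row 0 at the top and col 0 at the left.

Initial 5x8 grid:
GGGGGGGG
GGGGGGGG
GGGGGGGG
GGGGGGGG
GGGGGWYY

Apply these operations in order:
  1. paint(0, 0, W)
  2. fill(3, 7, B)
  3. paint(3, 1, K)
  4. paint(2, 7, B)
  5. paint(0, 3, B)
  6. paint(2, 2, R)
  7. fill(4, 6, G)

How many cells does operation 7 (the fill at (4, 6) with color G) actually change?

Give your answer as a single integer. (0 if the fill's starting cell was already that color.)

Answer: 2

Derivation:
After op 1 paint(0,0,W):
WGGGGGGG
GGGGGGGG
GGGGGGGG
GGGGGGGG
GGGGGWYY
After op 2 fill(3,7,B) [36 cells changed]:
WBBBBBBB
BBBBBBBB
BBBBBBBB
BBBBBBBB
BBBBBWYY
After op 3 paint(3,1,K):
WBBBBBBB
BBBBBBBB
BBBBBBBB
BKBBBBBB
BBBBBWYY
After op 4 paint(2,7,B):
WBBBBBBB
BBBBBBBB
BBBBBBBB
BKBBBBBB
BBBBBWYY
After op 5 paint(0,3,B):
WBBBBBBB
BBBBBBBB
BBBBBBBB
BKBBBBBB
BBBBBWYY
After op 6 paint(2,2,R):
WBBBBBBB
BBBBBBBB
BBRBBBBB
BKBBBBBB
BBBBBWYY
After op 7 fill(4,6,G) [2 cells changed]:
WBBBBBBB
BBBBBBBB
BBRBBBBB
BKBBBBBB
BBBBBWGG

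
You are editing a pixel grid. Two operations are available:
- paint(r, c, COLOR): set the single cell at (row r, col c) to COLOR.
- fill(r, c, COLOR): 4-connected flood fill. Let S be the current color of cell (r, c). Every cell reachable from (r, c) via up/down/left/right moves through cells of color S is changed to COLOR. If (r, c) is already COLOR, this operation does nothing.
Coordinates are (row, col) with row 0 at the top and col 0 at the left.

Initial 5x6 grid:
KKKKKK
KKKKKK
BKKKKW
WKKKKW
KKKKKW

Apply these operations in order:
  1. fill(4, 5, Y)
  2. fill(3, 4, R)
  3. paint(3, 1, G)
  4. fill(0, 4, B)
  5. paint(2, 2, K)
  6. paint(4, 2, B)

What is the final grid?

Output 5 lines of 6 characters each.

After op 1 fill(4,5,Y) [3 cells changed]:
KKKKKK
KKKKKK
BKKKKY
WKKKKY
KKKKKY
After op 2 fill(3,4,R) [25 cells changed]:
RRRRRR
RRRRRR
BRRRRY
WRRRRY
RRRRRY
After op 3 paint(3,1,G):
RRRRRR
RRRRRR
BRRRRY
WGRRRY
RRRRRY
After op 4 fill(0,4,B) [24 cells changed]:
BBBBBB
BBBBBB
BBBBBY
WGBBBY
BBBBBY
After op 5 paint(2,2,K):
BBBBBB
BBBBBB
BBKBBY
WGBBBY
BBBBBY
After op 6 paint(4,2,B):
BBBBBB
BBBBBB
BBKBBY
WGBBBY
BBBBBY

Answer: BBBBBB
BBBBBB
BBKBBY
WGBBBY
BBBBBY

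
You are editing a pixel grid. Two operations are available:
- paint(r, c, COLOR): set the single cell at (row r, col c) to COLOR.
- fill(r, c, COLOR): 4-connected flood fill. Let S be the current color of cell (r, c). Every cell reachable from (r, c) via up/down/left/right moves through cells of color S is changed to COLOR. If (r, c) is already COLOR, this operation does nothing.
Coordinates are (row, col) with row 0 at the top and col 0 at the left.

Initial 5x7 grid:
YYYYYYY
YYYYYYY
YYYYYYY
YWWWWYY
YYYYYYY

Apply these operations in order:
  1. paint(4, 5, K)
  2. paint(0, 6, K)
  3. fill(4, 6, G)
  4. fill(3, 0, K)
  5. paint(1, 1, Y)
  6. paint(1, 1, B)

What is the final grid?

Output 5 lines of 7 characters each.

After op 1 paint(4,5,K):
YYYYYYY
YYYYYYY
YYYYYYY
YWWWWYY
YYYYYKY
After op 2 paint(0,6,K):
YYYYYYK
YYYYYYY
YYYYYYY
YWWWWYY
YYYYYKY
After op 3 fill(4,6,G) [29 cells changed]:
GGGGGGK
GGGGGGG
GGGGGGG
GWWWWGG
GGGGGKG
After op 4 fill(3,0,K) [29 cells changed]:
KKKKKKK
KKKKKKK
KKKKKKK
KWWWWKK
KKKKKKK
After op 5 paint(1,1,Y):
KKKKKKK
KYKKKKK
KKKKKKK
KWWWWKK
KKKKKKK
After op 6 paint(1,1,B):
KKKKKKK
KBKKKKK
KKKKKKK
KWWWWKK
KKKKKKK

Answer: KKKKKKK
KBKKKKK
KKKKKKK
KWWWWKK
KKKKKKK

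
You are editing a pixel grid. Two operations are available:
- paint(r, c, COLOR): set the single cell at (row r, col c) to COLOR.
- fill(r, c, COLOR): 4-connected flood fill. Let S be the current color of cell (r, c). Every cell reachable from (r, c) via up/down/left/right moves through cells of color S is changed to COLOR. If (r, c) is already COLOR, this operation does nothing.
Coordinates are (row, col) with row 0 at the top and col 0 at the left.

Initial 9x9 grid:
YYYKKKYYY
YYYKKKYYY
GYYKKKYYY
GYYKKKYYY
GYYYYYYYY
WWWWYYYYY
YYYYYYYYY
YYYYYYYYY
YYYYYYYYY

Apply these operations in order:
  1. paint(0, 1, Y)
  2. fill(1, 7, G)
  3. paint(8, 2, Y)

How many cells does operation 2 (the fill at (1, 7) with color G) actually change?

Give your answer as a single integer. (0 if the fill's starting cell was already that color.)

Answer: 62

Derivation:
After op 1 paint(0,1,Y):
YYYKKKYYY
YYYKKKYYY
GYYKKKYYY
GYYKKKYYY
GYYYYYYYY
WWWWYYYYY
YYYYYYYYY
YYYYYYYYY
YYYYYYYYY
After op 2 fill(1,7,G) [62 cells changed]:
GGGKKKGGG
GGGKKKGGG
GGGKKKGGG
GGGKKKGGG
GGGGGGGGG
WWWWGGGGG
GGGGGGGGG
GGGGGGGGG
GGGGGGGGG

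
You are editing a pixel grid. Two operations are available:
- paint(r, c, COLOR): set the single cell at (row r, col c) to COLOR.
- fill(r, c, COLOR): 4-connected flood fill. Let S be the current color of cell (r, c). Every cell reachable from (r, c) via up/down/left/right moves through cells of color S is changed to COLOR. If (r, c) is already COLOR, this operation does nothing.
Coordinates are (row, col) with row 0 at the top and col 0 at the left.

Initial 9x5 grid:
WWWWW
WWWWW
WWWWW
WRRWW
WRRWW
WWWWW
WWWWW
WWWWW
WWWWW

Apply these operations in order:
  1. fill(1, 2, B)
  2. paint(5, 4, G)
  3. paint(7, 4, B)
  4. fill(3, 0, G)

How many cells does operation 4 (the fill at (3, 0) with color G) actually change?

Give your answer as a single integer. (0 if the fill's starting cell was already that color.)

Answer: 40

Derivation:
After op 1 fill(1,2,B) [41 cells changed]:
BBBBB
BBBBB
BBBBB
BRRBB
BRRBB
BBBBB
BBBBB
BBBBB
BBBBB
After op 2 paint(5,4,G):
BBBBB
BBBBB
BBBBB
BRRBB
BRRBB
BBBBG
BBBBB
BBBBB
BBBBB
After op 3 paint(7,4,B):
BBBBB
BBBBB
BBBBB
BRRBB
BRRBB
BBBBG
BBBBB
BBBBB
BBBBB
After op 4 fill(3,0,G) [40 cells changed]:
GGGGG
GGGGG
GGGGG
GRRGG
GRRGG
GGGGG
GGGGG
GGGGG
GGGGG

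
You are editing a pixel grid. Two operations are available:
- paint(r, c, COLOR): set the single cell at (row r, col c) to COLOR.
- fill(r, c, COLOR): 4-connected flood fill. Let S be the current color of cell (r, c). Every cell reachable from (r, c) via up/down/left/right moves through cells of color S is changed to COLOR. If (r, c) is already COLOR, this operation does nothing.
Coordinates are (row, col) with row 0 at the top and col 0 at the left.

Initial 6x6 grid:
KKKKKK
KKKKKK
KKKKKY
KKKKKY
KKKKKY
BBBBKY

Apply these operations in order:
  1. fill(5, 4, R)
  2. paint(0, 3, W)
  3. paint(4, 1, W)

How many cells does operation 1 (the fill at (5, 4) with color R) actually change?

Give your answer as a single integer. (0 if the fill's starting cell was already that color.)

After op 1 fill(5,4,R) [28 cells changed]:
RRRRRR
RRRRRR
RRRRRY
RRRRRY
RRRRRY
BBBBRY

Answer: 28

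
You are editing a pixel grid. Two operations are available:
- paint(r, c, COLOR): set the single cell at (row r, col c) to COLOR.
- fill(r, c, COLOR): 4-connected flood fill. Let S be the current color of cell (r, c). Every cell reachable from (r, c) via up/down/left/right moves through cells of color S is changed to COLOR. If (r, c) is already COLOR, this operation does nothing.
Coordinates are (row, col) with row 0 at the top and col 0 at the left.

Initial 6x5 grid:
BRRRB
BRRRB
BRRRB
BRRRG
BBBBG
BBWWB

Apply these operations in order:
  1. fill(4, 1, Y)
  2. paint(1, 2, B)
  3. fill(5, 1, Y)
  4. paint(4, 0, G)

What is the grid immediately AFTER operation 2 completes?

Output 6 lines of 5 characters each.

After op 1 fill(4,1,Y) [10 cells changed]:
YRRRB
YRRRB
YRRRB
YRRRG
YYYYG
YYWWB
After op 2 paint(1,2,B):
YRRRB
YRBRB
YRRRB
YRRRG
YYYYG
YYWWB

Answer: YRRRB
YRBRB
YRRRB
YRRRG
YYYYG
YYWWB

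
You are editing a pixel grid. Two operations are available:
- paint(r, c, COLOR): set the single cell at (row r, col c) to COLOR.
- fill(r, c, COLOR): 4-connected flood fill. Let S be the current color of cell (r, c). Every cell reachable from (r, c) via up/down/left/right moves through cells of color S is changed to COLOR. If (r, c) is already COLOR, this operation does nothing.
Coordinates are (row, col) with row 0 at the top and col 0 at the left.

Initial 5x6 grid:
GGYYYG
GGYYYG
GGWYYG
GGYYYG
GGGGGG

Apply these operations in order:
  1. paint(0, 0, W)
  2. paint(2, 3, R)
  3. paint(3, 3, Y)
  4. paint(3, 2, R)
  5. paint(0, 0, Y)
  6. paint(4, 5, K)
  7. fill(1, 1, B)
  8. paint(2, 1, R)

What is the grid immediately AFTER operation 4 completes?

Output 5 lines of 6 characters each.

After op 1 paint(0,0,W):
WGYYYG
GGYYYG
GGWYYG
GGYYYG
GGGGGG
After op 2 paint(2,3,R):
WGYYYG
GGYYYG
GGWRYG
GGYYYG
GGGGGG
After op 3 paint(3,3,Y):
WGYYYG
GGYYYG
GGWRYG
GGYYYG
GGGGGG
After op 4 paint(3,2,R):
WGYYYG
GGYYYG
GGWRYG
GGRYYG
GGGGGG

Answer: WGYYYG
GGYYYG
GGWRYG
GGRYYG
GGGGGG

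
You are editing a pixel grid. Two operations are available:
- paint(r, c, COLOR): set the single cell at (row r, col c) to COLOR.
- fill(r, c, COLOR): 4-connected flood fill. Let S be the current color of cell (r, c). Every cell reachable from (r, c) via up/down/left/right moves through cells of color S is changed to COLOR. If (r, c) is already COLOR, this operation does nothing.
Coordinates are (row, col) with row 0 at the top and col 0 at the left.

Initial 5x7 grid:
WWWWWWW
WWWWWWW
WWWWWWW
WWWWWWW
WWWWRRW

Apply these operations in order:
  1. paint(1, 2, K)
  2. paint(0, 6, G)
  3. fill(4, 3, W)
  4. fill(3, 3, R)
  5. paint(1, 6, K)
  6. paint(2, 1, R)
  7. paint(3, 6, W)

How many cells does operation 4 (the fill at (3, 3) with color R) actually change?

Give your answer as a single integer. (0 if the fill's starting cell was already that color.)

After op 1 paint(1,2,K):
WWWWWWW
WWKWWWW
WWWWWWW
WWWWWWW
WWWWRRW
After op 2 paint(0,6,G):
WWWWWWG
WWKWWWW
WWWWWWW
WWWWWWW
WWWWRRW
After op 3 fill(4,3,W) [0 cells changed]:
WWWWWWG
WWKWWWW
WWWWWWW
WWWWWWW
WWWWRRW
After op 4 fill(3,3,R) [31 cells changed]:
RRRRRRG
RRKRRRR
RRRRRRR
RRRRRRR
RRRRRRR

Answer: 31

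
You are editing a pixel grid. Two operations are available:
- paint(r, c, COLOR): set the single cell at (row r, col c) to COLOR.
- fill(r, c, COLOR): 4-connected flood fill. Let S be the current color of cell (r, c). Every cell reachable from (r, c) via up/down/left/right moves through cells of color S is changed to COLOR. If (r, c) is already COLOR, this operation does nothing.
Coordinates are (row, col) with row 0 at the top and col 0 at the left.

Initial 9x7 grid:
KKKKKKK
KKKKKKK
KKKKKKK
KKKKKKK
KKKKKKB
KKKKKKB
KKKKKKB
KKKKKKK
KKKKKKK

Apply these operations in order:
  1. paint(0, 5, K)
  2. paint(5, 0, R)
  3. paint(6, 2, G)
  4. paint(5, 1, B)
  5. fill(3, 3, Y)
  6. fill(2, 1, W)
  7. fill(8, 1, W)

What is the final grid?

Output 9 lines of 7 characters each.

After op 1 paint(0,5,K):
KKKKKKK
KKKKKKK
KKKKKKK
KKKKKKK
KKKKKKB
KKKKKKB
KKKKKKB
KKKKKKK
KKKKKKK
After op 2 paint(5,0,R):
KKKKKKK
KKKKKKK
KKKKKKK
KKKKKKK
KKKKKKB
RKKKKKB
KKKKKKB
KKKKKKK
KKKKKKK
After op 3 paint(6,2,G):
KKKKKKK
KKKKKKK
KKKKKKK
KKKKKKK
KKKKKKB
RKKKKKB
KKGKKKB
KKKKKKK
KKKKKKK
After op 4 paint(5,1,B):
KKKKKKK
KKKKKKK
KKKKKKK
KKKKKKK
KKKKKKB
RBKKKKB
KKGKKKB
KKKKKKK
KKKKKKK
After op 5 fill(3,3,Y) [57 cells changed]:
YYYYYYY
YYYYYYY
YYYYYYY
YYYYYYY
YYYYYYB
RBYYYYB
YYGYYYB
YYYYYYY
YYYYYYY
After op 6 fill(2,1,W) [57 cells changed]:
WWWWWWW
WWWWWWW
WWWWWWW
WWWWWWW
WWWWWWB
RBWWWWB
WWGWWWB
WWWWWWW
WWWWWWW
After op 7 fill(8,1,W) [0 cells changed]:
WWWWWWW
WWWWWWW
WWWWWWW
WWWWWWW
WWWWWWB
RBWWWWB
WWGWWWB
WWWWWWW
WWWWWWW

Answer: WWWWWWW
WWWWWWW
WWWWWWW
WWWWWWW
WWWWWWB
RBWWWWB
WWGWWWB
WWWWWWW
WWWWWWW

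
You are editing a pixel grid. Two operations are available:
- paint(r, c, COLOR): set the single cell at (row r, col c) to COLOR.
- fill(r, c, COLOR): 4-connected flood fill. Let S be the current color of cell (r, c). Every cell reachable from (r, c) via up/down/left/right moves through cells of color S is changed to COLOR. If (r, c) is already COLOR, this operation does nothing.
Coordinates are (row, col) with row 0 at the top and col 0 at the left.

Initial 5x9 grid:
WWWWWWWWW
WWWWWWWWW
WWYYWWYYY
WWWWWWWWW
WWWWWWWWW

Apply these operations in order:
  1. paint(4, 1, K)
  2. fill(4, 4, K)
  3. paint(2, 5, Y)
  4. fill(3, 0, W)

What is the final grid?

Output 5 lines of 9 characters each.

After op 1 paint(4,1,K):
WWWWWWWWW
WWWWWWWWW
WWYYWWYYY
WWWWWWWWW
WKWWWWWWW
After op 2 fill(4,4,K) [39 cells changed]:
KKKKKKKKK
KKKKKKKKK
KKYYKKYYY
KKKKKKKKK
KKKKKKKKK
After op 3 paint(2,5,Y):
KKKKKKKKK
KKKKKKKKK
KKYYKYYYY
KKKKKKKKK
KKKKKKKKK
After op 4 fill(3,0,W) [39 cells changed]:
WWWWWWWWW
WWWWWWWWW
WWYYWYYYY
WWWWWWWWW
WWWWWWWWW

Answer: WWWWWWWWW
WWWWWWWWW
WWYYWYYYY
WWWWWWWWW
WWWWWWWWW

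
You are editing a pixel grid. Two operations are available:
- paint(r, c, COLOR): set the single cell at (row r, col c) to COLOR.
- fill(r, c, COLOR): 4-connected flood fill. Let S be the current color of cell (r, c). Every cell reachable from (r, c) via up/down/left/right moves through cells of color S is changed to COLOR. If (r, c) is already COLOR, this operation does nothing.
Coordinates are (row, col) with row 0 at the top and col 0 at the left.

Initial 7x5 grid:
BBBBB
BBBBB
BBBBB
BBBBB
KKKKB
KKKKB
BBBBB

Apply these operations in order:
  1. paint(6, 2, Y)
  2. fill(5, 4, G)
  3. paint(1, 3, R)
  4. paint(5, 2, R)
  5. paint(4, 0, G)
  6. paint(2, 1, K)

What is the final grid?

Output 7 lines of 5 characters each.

After op 1 paint(6,2,Y):
BBBBB
BBBBB
BBBBB
BBBBB
KKKKB
KKKKB
BBYBB
After op 2 fill(5,4,G) [24 cells changed]:
GGGGG
GGGGG
GGGGG
GGGGG
KKKKG
KKKKG
BBYGG
After op 3 paint(1,3,R):
GGGGG
GGGRG
GGGGG
GGGGG
KKKKG
KKKKG
BBYGG
After op 4 paint(5,2,R):
GGGGG
GGGRG
GGGGG
GGGGG
KKKKG
KKRKG
BBYGG
After op 5 paint(4,0,G):
GGGGG
GGGRG
GGGGG
GGGGG
GKKKG
KKRKG
BBYGG
After op 6 paint(2,1,K):
GGGGG
GGGRG
GKGGG
GGGGG
GKKKG
KKRKG
BBYGG

Answer: GGGGG
GGGRG
GKGGG
GGGGG
GKKKG
KKRKG
BBYGG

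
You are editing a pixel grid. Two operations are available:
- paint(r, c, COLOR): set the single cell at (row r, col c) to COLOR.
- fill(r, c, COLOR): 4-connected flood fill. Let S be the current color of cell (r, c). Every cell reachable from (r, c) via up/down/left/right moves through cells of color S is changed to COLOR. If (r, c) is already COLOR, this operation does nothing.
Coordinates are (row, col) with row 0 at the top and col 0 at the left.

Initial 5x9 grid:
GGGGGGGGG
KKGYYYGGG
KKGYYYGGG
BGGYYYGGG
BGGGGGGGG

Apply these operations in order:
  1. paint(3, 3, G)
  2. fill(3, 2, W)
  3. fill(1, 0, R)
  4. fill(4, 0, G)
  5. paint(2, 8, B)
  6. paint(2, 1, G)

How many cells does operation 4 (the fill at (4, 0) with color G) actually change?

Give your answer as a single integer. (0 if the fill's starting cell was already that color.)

After op 1 paint(3,3,G):
GGGGGGGGG
KKGYYYGGG
KKGYYYGGG
BGGGYYGGG
BGGGGGGGG
After op 2 fill(3,2,W) [31 cells changed]:
WWWWWWWWW
KKWYYYWWW
KKWYYYWWW
BWWWYYWWW
BWWWWWWWW
After op 3 fill(1,0,R) [4 cells changed]:
WWWWWWWWW
RRWYYYWWW
RRWYYYWWW
BWWWYYWWW
BWWWWWWWW
After op 4 fill(4,0,G) [2 cells changed]:
WWWWWWWWW
RRWYYYWWW
RRWYYYWWW
GWWWYYWWW
GWWWWWWWW

Answer: 2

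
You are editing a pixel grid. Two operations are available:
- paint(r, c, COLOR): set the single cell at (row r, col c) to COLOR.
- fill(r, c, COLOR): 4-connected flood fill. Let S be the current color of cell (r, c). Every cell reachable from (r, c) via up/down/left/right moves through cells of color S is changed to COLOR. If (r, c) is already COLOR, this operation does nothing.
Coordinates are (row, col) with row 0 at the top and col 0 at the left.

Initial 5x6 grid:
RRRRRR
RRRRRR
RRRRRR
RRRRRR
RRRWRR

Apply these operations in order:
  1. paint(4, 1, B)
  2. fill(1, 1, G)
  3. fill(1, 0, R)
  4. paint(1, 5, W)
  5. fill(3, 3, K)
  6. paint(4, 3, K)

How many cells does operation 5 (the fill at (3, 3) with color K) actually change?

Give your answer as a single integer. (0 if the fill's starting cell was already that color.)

After op 1 paint(4,1,B):
RRRRRR
RRRRRR
RRRRRR
RRRRRR
RBRWRR
After op 2 fill(1,1,G) [28 cells changed]:
GGGGGG
GGGGGG
GGGGGG
GGGGGG
GBGWGG
After op 3 fill(1,0,R) [28 cells changed]:
RRRRRR
RRRRRR
RRRRRR
RRRRRR
RBRWRR
After op 4 paint(1,5,W):
RRRRRR
RRRRRW
RRRRRR
RRRRRR
RBRWRR
After op 5 fill(3,3,K) [27 cells changed]:
KKKKKK
KKKKKW
KKKKKK
KKKKKK
KBKWKK

Answer: 27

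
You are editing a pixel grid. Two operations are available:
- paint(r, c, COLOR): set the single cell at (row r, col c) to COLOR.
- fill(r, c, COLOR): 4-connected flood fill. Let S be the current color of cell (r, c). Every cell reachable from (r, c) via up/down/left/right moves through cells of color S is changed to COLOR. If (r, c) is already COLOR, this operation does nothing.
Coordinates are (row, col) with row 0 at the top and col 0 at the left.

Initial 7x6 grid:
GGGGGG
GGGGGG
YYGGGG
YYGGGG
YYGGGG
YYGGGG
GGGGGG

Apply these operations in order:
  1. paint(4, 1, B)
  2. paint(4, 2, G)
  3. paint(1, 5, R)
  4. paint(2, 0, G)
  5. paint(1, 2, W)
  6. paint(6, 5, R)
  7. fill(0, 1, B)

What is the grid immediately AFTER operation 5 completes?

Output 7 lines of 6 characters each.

After op 1 paint(4,1,B):
GGGGGG
GGGGGG
YYGGGG
YYGGGG
YBGGGG
YYGGGG
GGGGGG
After op 2 paint(4,2,G):
GGGGGG
GGGGGG
YYGGGG
YYGGGG
YBGGGG
YYGGGG
GGGGGG
After op 3 paint(1,5,R):
GGGGGG
GGGGGR
YYGGGG
YYGGGG
YBGGGG
YYGGGG
GGGGGG
After op 4 paint(2,0,G):
GGGGGG
GGGGGR
GYGGGG
YYGGGG
YBGGGG
YYGGGG
GGGGGG
After op 5 paint(1,2,W):
GGGGGG
GGWGGR
GYGGGG
YYGGGG
YBGGGG
YYGGGG
GGGGGG

Answer: GGGGGG
GGWGGR
GYGGGG
YYGGGG
YBGGGG
YYGGGG
GGGGGG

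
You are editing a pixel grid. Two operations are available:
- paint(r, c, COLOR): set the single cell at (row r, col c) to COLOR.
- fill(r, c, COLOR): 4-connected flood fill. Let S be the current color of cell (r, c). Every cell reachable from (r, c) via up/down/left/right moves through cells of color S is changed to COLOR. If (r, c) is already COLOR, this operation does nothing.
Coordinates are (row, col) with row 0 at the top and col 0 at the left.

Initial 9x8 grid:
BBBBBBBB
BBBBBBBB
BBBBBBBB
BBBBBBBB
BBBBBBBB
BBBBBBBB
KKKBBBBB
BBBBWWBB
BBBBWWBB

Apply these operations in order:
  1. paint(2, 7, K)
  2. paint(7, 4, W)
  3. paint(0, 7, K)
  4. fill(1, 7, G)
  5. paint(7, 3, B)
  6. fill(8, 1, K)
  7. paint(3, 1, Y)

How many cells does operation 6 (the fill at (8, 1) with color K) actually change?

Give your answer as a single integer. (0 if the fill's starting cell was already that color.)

After op 1 paint(2,7,K):
BBBBBBBB
BBBBBBBB
BBBBBBBK
BBBBBBBB
BBBBBBBB
BBBBBBBB
KKKBBBBB
BBBBWWBB
BBBBWWBB
After op 2 paint(7,4,W):
BBBBBBBB
BBBBBBBB
BBBBBBBK
BBBBBBBB
BBBBBBBB
BBBBBBBB
KKKBBBBB
BBBBWWBB
BBBBWWBB
After op 3 paint(0,7,K):
BBBBBBBK
BBBBBBBB
BBBBBBBK
BBBBBBBB
BBBBBBBB
BBBBBBBB
KKKBBBBB
BBBBWWBB
BBBBWWBB
After op 4 fill(1,7,G) [63 cells changed]:
GGGGGGGK
GGGGGGGG
GGGGGGGK
GGGGGGGG
GGGGGGGG
GGGGGGGG
KKKGGGGG
GGGGWWGG
GGGGWWGG
After op 5 paint(7,3,B):
GGGGGGGK
GGGGGGGG
GGGGGGGK
GGGGGGGG
GGGGGGGG
GGGGGGGG
KKKGGGGG
GGGBWWGG
GGGGWWGG
After op 6 fill(8,1,K) [7 cells changed]:
GGGGGGGK
GGGGGGGG
GGGGGGGK
GGGGGGGG
GGGGGGGG
GGGGGGGG
KKKGGGGG
KKKBWWGG
KKKKWWGG

Answer: 7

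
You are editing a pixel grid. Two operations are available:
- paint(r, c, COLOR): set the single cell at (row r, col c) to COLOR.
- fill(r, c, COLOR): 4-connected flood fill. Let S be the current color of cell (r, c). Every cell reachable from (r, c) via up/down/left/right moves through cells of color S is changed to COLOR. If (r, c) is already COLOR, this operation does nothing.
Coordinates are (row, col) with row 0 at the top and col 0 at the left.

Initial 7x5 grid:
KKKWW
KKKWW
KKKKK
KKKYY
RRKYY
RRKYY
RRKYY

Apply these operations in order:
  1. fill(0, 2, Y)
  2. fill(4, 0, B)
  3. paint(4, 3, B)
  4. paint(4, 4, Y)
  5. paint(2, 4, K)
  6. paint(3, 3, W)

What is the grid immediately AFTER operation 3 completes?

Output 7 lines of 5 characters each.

Answer: YYYWW
YYYWW
YYYYY
YYYYY
BBYBY
BBYYY
BBYYY

Derivation:
After op 1 fill(0,2,Y) [17 cells changed]:
YYYWW
YYYWW
YYYYY
YYYYY
RRYYY
RRYYY
RRYYY
After op 2 fill(4,0,B) [6 cells changed]:
YYYWW
YYYWW
YYYYY
YYYYY
BBYYY
BBYYY
BBYYY
After op 3 paint(4,3,B):
YYYWW
YYYWW
YYYYY
YYYYY
BBYBY
BBYYY
BBYYY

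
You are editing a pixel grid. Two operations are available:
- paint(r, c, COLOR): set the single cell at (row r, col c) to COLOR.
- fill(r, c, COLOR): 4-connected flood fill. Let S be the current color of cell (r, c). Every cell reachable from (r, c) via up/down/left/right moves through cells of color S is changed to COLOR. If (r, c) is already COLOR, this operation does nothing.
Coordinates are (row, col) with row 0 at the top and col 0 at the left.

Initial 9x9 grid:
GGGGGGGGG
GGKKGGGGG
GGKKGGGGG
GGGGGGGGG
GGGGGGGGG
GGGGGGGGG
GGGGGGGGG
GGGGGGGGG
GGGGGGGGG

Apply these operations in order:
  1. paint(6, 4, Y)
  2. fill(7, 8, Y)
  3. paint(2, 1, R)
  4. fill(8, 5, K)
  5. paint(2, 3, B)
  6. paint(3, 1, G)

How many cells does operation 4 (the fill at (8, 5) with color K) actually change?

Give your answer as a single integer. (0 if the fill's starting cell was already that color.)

After op 1 paint(6,4,Y):
GGGGGGGGG
GGKKGGGGG
GGKKGGGGG
GGGGGGGGG
GGGGGGGGG
GGGGGGGGG
GGGGYGGGG
GGGGGGGGG
GGGGGGGGG
After op 2 fill(7,8,Y) [76 cells changed]:
YYYYYYYYY
YYKKYYYYY
YYKKYYYYY
YYYYYYYYY
YYYYYYYYY
YYYYYYYYY
YYYYYYYYY
YYYYYYYYY
YYYYYYYYY
After op 3 paint(2,1,R):
YYYYYYYYY
YYKKYYYYY
YRKKYYYYY
YYYYYYYYY
YYYYYYYYY
YYYYYYYYY
YYYYYYYYY
YYYYYYYYY
YYYYYYYYY
After op 4 fill(8,5,K) [76 cells changed]:
KKKKKKKKK
KKKKKKKKK
KRKKKKKKK
KKKKKKKKK
KKKKKKKKK
KKKKKKKKK
KKKKKKKKK
KKKKKKKKK
KKKKKKKKK

Answer: 76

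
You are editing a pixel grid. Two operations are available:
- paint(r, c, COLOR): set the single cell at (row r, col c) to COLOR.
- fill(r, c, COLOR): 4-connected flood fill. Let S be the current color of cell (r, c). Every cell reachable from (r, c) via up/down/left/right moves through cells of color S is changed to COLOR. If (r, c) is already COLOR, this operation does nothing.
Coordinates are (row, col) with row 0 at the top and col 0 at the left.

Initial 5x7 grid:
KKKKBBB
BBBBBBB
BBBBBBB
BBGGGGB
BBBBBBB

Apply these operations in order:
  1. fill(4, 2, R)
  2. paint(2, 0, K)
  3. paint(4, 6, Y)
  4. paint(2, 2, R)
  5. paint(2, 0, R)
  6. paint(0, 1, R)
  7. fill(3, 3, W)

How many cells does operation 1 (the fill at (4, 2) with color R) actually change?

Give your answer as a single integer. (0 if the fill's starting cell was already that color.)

After op 1 fill(4,2,R) [27 cells changed]:
KKKKRRR
RRRRRRR
RRRRRRR
RRGGGGR
RRRRRRR

Answer: 27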